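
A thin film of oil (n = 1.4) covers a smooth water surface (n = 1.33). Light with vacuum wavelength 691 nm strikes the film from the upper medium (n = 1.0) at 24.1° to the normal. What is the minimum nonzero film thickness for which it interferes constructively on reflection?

129 nm

At the upper boundary (n = 1.0 to n = 1.4) the reflected ray undergoes a half-wave phase shift.
Bottom surface (1.4 → 1.33): reflection off a lower-index medium gives no phase shift.
Exactly one π shift → a net half-wave offset.
With one net inversion, constructive interference in reflection requires 2 n t cos θ_r = (m + ½) λ.
Snell's law: 1.0 sin 24.1° = 1.4 sin θ_r → sin θ_r = 0.292, cos θ_r = 0.957.
Minimum at m = 0: t = λ / (4 n cos θ_r) = 691 / (4 × 1.4 × 0.957) = 129 nm.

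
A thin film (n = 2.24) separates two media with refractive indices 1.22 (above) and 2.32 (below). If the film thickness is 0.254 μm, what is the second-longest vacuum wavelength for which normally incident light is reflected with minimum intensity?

759 nm

At the upper boundary (n = 1.22 to n = 2.24) the reflected ray undergoes a half-wave phase shift.
Ray reflecting at the bottom interface goes from n = 2.24 toward n = 2.32: a half-wave phase shift.
Zero or two π shifts → no net half-wave offset.
So the condition for destructive reflection is 2 n t = (m + ½) λ.
λ = 2 n t / (m + ½). The second-longest wavelength is m = 1: λ = 2 × 2.24 × 254 / 1.50 = 759 nm.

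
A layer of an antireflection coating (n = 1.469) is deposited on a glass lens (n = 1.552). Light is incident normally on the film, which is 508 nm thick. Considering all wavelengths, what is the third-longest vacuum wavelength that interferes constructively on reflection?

Top surface (1.0 → 1.469): reflection off a higher-index medium gives a half-wave phase shift.
At the lower boundary (n = 1.469 to n = 1.552) the reflected ray undergoes a half-wave phase shift.
Zero or two π shifts → no net half-wave offset.
With no net inversion, constructive interference in reflection requires 2 n t = m λ.
λ = 2 n t / m. The third-longest wavelength is m = 3: λ = 2 × 1.469 × 508 / 3.00 = 498 nm.

498 nm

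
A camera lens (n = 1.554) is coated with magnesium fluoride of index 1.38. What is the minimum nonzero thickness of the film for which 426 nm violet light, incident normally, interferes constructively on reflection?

154 nm

Top surface (1.0 → 1.38): reflection off a higher-index medium gives a half-wave phase shift.
Ray reflecting at the bottom interface goes from n = 1.38 toward n = 1.554: a half-wave phase shift.
The two reflections carry the same phase change, so no net offset.
With no net inversion, constructive interference in reflection requires 2 n t = m λ.
Minimum nonzero at m = 1: t = λ / (2 n) = 426 / (2 × 1.38) = 154 nm.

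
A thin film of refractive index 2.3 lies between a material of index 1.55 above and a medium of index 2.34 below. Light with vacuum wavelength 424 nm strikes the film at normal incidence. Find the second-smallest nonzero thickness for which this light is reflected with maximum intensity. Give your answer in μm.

Top surface (1.55 → 2.3): reflection off a higher-index medium gives a half-wave phase shift.
Ray reflecting at the bottom interface goes from n = 2.3 toward n = 2.34: a half-wave phase shift.
The two reflections carry the same phase change, so no net offset.
With no net inversion, constructive interference in reflection requires 2 n t = m λ.
The second-smallest nonzero thickness corresponds to m = 2: t = m λ / (2 n) = 2.00 × 424 / (2 × 2.3) = 184 nm.

0.184 μm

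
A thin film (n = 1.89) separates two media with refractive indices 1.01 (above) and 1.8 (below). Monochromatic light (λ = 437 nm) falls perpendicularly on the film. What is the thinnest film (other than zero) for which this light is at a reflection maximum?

Top surface (1.01 → 1.89): reflection off a higher-index medium gives a half-wave phase shift.
Bottom surface (1.89 → 1.8): reflection off a lower-index medium gives no phase shift.
Exactly one π shift → a net half-wave offset.
With one net inversion, constructive interference in reflection requires 2 n t = (m + ½) λ.
Minimum at m = 0: t = λ / (4 n) = 437 / (4 × 1.89) = 57.8 nm.

57.8 nm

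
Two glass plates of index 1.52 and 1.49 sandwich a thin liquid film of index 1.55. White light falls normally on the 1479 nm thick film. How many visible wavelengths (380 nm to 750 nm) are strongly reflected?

6

Ray reflecting at the top interface goes from n = 1.52 toward n = 1.55: a half-wave phase shift.
Bottom surface (1.55 → 1.49): reflection off a lower-index medium gives no phase shift.
The two reflections differ by half a wavelength.
With one net inversion, constructive interference in reflection requires 2 n t = (m + ½) λ.
λ = 2 n t / (m + ½) = 4585 / (m + ½) nm.
m=5: 834 nm (IR); m=6: 705 nm (visible); m=7: 611 nm (visible); m=8: 539 nm (visible); m=9: 483 nm (visible); m=10: 437 nm (visible); m=11: 399 nm (visible); m=12: 367 nm (UV).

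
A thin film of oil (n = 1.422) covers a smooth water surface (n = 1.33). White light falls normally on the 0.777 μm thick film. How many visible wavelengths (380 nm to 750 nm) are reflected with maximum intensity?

At the upper boundary (n = 1.0 to n = 1.422) the reflected ray undergoes a half-wave phase shift.
Bottom surface (1.422 → 1.33): reflection off a lower-index medium gives no phase shift.
Exactly one π shift → a net half-wave offset.
So the condition for constructive reflection is 2 n t = (m + ½) λ.
λ = 2 n t / (m + ½) = 2210 / (m + ½) nm.
m=2: 884 nm (IR); m=3: 631 nm (visible); m=4: 491 nm (visible); m=5: 402 nm (visible); m=6: 340 nm (UV).

3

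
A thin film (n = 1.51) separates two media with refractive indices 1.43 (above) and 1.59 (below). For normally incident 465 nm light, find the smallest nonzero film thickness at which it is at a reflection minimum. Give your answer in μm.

Top surface (1.43 → 1.51): reflection off a higher-index medium gives a half-wave phase shift.
Bottom surface (1.51 → 1.59): reflection off a higher-index medium gives a half-wave phase shift.
Net: no relative phase inversion (both shifts match).
For dark reflection here: 2 n t = (m + ½) λ.
Minimum at m = 0: t = λ / (4 n) = 465 / (4 × 1.51) = 77.0 nm.

0.0770 μm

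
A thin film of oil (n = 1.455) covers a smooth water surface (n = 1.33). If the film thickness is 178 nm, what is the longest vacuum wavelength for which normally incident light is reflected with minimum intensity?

Top surface (1.0 → 1.455): reflection off a higher-index medium gives a half-wave phase shift.
Ray reflecting at the bottom interface goes from n = 1.455 toward n = 1.33: no phase shift.
Net: one phase inversion between the two reflected rays.
For dark reflection here: 2 n t = m λ.
λ = 2 n t / m. The longest wavelength is m = 1: λ = 2 × 1.455 × 178 / 1.00 = 518 nm.

518 nm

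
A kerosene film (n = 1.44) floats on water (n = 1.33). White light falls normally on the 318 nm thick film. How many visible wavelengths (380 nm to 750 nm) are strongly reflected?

1

Ray reflecting at the top interface goes from n = 1.0 toward n = 1.44: a half-wave phase shift.
Bottom surface (1.44 → 1.33): reflection off a lower-index medium gives no phase shift.
Exactly one π shift → a net half-wave offset.
So the condition for constructive reflection is 2 n t = (m + ½) λ.
λ = 2 n t / (m + ½) = 916 / (m + ½) nm.
m=0: 1832 nm (IR); m=1: 611 nm (visible); m=2: 366 nm (UV).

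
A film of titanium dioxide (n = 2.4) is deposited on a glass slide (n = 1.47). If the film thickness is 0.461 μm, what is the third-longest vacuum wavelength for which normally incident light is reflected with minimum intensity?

At the upper boundary (n = 1.0 to n = 2.4) the reflected ray undergoes a half-wave phase shift.
Ray reflecting at the bottom interface goes from n = 2.4 toward n = 1.47: no phase shift.
Net: one phase inversion between the two reflected rays.
For minimum reflection here: 2 n t = m λ.
λ = 2 n t / m. The third-longest wavelength is m = 3: λ = 2 × 2.4 × 461 / 3.00 = 738 nm.

738 nm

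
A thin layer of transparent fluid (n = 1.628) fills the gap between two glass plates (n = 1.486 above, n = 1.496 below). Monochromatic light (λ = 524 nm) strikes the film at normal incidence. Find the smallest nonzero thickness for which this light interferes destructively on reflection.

161 nm

Top surface (1.486 → 1.628): reflection off a higher-index medium gives a half-wave phase shift.
Ray reflecting at the bottom interface goes from n = 1.628 toward n = 1.496: no phase shift.
Net: one phase inversion between the two reflected rays.
With one net inversion, destructive interference in reflection requires 2 n t = m λ.
The smallest nonzero thickness corresponds to m = 1: t = m λ / (2 n) = 1.00 × 524 / (2 × 1.628) = 161 nm.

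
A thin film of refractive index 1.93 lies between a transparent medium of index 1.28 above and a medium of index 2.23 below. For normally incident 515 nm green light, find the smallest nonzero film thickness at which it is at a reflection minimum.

66.7 nm

At the upper boundary (n = 1.28 to n = 1.93) the reflected ray undergoes a half-wave phase shift.
Ray reflecting at the bottom interface goes from n = 1.93 toward n = 2.23: a half-wave phase shift.
The two reflections carry the same phase change, so no net offset.
So the condition for destructive reflection is 2 n t = (m + ½) λ.
Minimum at m = 0: t = λ / (4 n) = 515 / (4 × 1.93) = 66.7 nm.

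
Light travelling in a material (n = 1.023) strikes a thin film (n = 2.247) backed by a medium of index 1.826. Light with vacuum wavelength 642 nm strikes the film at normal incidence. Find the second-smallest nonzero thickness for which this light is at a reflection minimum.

286 nm

Top surface (1.023 → 2.247): reflection off a higher-index medium gives a half-wave phase shift.
At the lower boundary (n = 2.247 to n = 1.826) the reflected ray undergoes no phase shift.
The two reflections differ by half a wavelength.
For dark reflection here: 2 n t = m λ.
The second-smallest nonzero thickness corresponds to m = 2: t = m λ / (2 n) = 2.00 × 642 / (2 × 2.247) = 286 nm.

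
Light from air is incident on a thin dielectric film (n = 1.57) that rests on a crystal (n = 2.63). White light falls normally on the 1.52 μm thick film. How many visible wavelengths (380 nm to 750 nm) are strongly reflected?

Ray reflecting at the top interface goes from n = 1.0 toward n = 1.57: a half-wave phase shift.
Ray reflecting at the bottom interface goes from n = 1.57 toward n = 2.63: a half-wave phase shift.
Net: no relative phase inversion (both shifts match).
With no net inversion, constructive interference in reflection requires 2 n t = m λ.
λ = 2 n t / m = 4773 / m nm.
m=6: 795 nm (IR); m=7: 682 nm (visible); m=8: 597 nm (visible); m=9: 530 nm (visible); m=10: 477 nm (visible); m=11: 434 nm (visible); m=12: 398 nm (visible); m=13: 367 nm (UV).

6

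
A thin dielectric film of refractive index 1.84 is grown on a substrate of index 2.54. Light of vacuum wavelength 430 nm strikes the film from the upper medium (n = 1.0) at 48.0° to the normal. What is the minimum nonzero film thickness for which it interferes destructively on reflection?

63.9 nm

At the upper boundary (n = 1.0 to n = 1.84) the reflected ray undergoes a half-wave phase shift.
At the lower boundary (n = 1.84 to n = 2.54) the reflected ray undergoes a half-wave phase shift.
Net: no relative phase inversion (both shifts match).
With no net inversion, destructive interference in reflection requires 2 n t cos θ_r = (m + ½) λ.
Snell's law: 1.0 sin 48.0° = 1.84 sin θ_r → sin θ_r = 0.404, cos θ_r = 0.915.
Minimum at m = 0: t = λ / (4 n cos θ_r) = 430 / (4 × 1.84 × 0.915) = 63.9 nm.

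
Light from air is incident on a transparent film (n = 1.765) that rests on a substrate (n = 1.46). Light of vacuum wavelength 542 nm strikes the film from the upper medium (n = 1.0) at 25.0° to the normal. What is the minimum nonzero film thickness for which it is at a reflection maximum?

Ray reflecting at the top interface goes from n = 1.0 toward n = 1.765: a half-wave phase shift.
Ray reflecting at the bottom interface goes from n = 1.765 toward n = 1.46: no phase shift.
Exactly one π shift → a net half-wave offset.
For strong reflection here: 2 n t cos θ_r = (m + ½) λ.
Snell's law: 1.0 sin 25.0° = 1.765 sin θ_r → sin θ_r = 0.239, cos θ_r = 0.971.
Minimum at m = 0: t = λ / (4 n cos θ_r) = 542 / (4 × 1.765 × 0.971) = 79.1 nm.

79.1 nm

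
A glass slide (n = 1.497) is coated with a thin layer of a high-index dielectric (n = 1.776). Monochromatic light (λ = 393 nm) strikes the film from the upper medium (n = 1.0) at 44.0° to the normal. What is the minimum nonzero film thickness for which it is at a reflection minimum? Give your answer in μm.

0.120 μm

At the upper boundary (n = 1.0 to n = 1.776) the reflected ray undergoes a half-wave phase shift.
Ray reflecting at the bottom interface goes from n = 1.776 toward n = 1.497: no phase shift.
Net: one phase inversion between the two reflected rays.
With one net inversion, destructive interference in reflection requires 2 n t cos θ_r = m λ.
Snell's law: 1.0 sin 44.0° = 1.776 sin θ_r → sin θ_r = 0.391, cos θ_r = 0.920.
Minimum nonzero at m = 1: t = λ / (2 n cos θ_r) = 393 / (2 × 1.776 × 0.920) = 120 nm.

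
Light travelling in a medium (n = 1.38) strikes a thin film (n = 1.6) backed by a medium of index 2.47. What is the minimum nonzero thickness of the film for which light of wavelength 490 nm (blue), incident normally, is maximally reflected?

Top surface (1.38 → 1.6): reflection off a higher-index medium gives a half-wave phase shift.
Ray reflecting at the bottom interface goes from n = 1.6 toward n = 2.47: a half-wave phase shift.
Net: no relative phase inversion (both shifts match).
With no net inversion, constructive interference in reflection requires 2 n t = m λ.
Minimum nonzero at m = 1: t = λ / (2 n) = 490 / (2 × 1.6) = 153 nm.

153 nm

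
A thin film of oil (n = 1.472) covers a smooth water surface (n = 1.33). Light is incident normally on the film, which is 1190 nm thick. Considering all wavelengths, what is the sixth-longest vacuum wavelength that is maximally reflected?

Ray reflecting at the top interface goes from n = 1.0 toward n = 1.472: a half-wave phase shift.
At the lower boundary (n = 1.472 to n = 1.33) the reflected ray undergoes no phase shift.
Net: one phase inversion between the two reflected rays.
With one net inversion, constructive interference in reflection requires 2 n t = (m + ½) λ.
λ = 2 n t / (m + ½). The sixth-longest wavelength is m = 5: λ = 2 × 1.472 × 1190 / 5.50 = 637 nm.

637 nm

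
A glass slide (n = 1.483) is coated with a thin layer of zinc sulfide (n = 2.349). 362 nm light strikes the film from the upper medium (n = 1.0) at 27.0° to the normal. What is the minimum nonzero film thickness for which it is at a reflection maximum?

39.3 nm

Ray reflecting at the top interface goes from n = 1.0 toward n = 2.349: a half-wave phase shift.
At the lower boundary (n = 2.349 to n = 1.483) the reflected ray undergoes no phase shift.
Exactly one π shift → a net half-wave offset.
So the condition for constructive reflection is 2 n t cos θ_r = (m + ½) λ.
Snell's law: 1.0 sin 27.0° = 2.349 sin θ_r → sin θ_r = 0.193, cos θ_r = 0.981.
Minimum at m = 0: t = λ / (4 n cos θ_r) = 362 / (4 × 2.349 × 0.981) = 39.3 nm.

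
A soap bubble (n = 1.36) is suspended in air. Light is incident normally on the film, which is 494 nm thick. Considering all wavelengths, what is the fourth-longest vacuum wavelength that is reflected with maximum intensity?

Top surface (1.0 → 1.36): reflection off a higher-index medium gives a half-wave phase shift.
Bottom surface (1.36 → 1.0): reflection off a lower-index medium gives no phase shift.
Exactly one π shift → a net half-wave offset.
For bright reflection here: 2 n t = (m + ½) λ.
λ = 2 n t / (m + ½). The fourth-longest wavelength is m = 3: λ = 2 × 1.36 × 494 / 3.50 = 384 nm.

384 nm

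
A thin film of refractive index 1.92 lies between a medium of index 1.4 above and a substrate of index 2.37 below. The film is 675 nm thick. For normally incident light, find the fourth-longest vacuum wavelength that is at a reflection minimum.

Ray reflecting at the top interface goes from n = 1.4 toward n = 1.92: a half-wave phase shift.
Bottom surface (1.92 → 2.37): reflection off a higher-index medium gives a half-wave phase shift.
Zero or two π shifts → no net half-wave offset.
So the condition for destructive reflection is 2 n t = (m + ½) λ.
λ = 2 n t / (m + ½). The fourth-longest wavelength is m = 3: λ = 2 × 1.92 × 675 / 3.50 = 741 nm.

741 nm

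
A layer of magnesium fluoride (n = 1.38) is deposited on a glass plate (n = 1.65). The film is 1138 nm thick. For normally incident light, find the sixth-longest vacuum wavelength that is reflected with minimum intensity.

Top surface (1.0 → 1.38): reflection off a higher-index medium gives a half-wave phase shift.
Ray reflecting at the bottom interface goes from n = 1.38 toward n = 1.65: a half-wave phase shift.
The two reflections carry the same phase change, so no net offset.
With no net inversion, destructive interference in reflection requires 2 n t = (m + ½) λ.
λ = 2 n t / (m + ½). The sixth-longest wavelength is m = 5: λ = 2 × 1.38 × 1138 / 5.50 = 571 nm.

571 nm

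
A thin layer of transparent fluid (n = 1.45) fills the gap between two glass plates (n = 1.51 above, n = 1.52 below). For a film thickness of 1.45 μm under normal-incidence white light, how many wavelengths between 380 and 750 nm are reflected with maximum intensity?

5

Top surface (1.51 → 1.45): reflection off a lower-index medium gives no phase shift.
Bottom surface (1.45 → 1.52): reflection off a higher-index medium gives a half-wave phase shift.
Exactly one π shift → a net half-wave offset.
With one net inversion, constructive interference in reflection requires 2 n t = (m + ½) λ.
λ = 2 n t / (m + ½) = 4205 / (m + ½) nm.
m=5: 765 nm (IR); m=6: 647 nm (visible); m=7: 561 nm (visible); m=8: 495 nm (visible); m=9: 443 nm (visible); m=10: 400 nm (visible); m=11: 366 nm (UV).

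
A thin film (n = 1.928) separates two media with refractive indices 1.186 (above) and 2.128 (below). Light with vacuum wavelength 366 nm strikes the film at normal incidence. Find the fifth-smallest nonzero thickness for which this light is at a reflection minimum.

427 nm

Top surface (1.186 → 1.928): reflection off a higher-index medium gives a half-wave phase shift.
Bottom surface (1.928 → 2.128): reflection off a higher-index medium gives a half-wave phase shift.
Net: no relative phase inversion (both shifts match).
So the condition for destructive reflection is 2 n t = (m + ½) λ.
The fifth-smallest nonzero thickness corresponds to m = 4: t = (m + ½) λ / (2 n) = 4.50 × 366 / (2 × 1.928) = 427 nm.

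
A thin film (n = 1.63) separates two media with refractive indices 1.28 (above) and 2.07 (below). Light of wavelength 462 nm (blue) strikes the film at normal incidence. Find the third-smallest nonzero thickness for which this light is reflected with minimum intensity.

354 nm

Top surface (1.28 → 1.63): reflection off a higher-index medium gives a half-wave phase shift.
At the lower boundary (n = 1.63 to n = 2.07) the reflected ray undergoes a half-wave phase shift.
Zero or two π shifts → no net half-wave offset.
So the condition for destructive reflection is 2 n t = (m + ½) λ.
The third-smallest nonzero thickness corresponds to m = 2: t = (m + ½) λ / (2 n) = 2.50 × 462 / (2 × 1.63) = 354 nm.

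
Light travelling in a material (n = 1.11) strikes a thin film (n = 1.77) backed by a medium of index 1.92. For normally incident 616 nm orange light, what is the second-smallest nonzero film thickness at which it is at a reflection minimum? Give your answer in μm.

0.261 μm

At the upper boundary (n = 1.11 to n = 1.77) the reflected ray undergoes a half-wave phase shift.
Bottom surface (1.77 → 1.92): reflection off a higher-index medium gives a half-wave phase shift.
The two reflections carry the same phase change, so no net offset.
So the condition for destructive reflection is 2 n t = (m + ½) λ.
The second-smallest nonzero thickness corresponds to m = 1: t = (m + ½) λ / (2 n) = 1.50 × 616 / (2 × 1.77) = 261 nm.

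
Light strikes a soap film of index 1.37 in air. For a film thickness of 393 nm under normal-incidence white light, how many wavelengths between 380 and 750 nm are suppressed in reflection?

1

Top surface (1.0 → 1.37): reflection off a higher-index medium gives a half-wave phase shift.
At the lower boundary (n = 1.37 to n = 1.0) the reflected ray undergoes no phase shift.
The two reflections differ by half a wavelength.
For weak reflection here: 2 n t = m λ.
λ = 2 n t / m = 1077 / m nm.
m=1: 1077 nm (IR); m=2: 538 nm (visible); m=3: 359 nm (UV).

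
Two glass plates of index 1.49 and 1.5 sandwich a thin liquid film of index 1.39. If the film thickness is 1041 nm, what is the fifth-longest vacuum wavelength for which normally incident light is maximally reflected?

At the upper boundary (n = 1.49 to n = 1.39) the reflected ray undergoes no phase shift.
Ray reflecting at the bottom interface goes from n = 1.39 toward n = 1.5: a half-wave phase shift.
Net: one phase inversion between the two reflected rays.
For maximum reflection here: 2 n t = (m + ½) λ.
λ = 2 n t / (m + ½). The fifth-longest wavelength is m = 4: λ = 2 × 1.39 × 1041 / 4.50 = 643 nm.

643 nm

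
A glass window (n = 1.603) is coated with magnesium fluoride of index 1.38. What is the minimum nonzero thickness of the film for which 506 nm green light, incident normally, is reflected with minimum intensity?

91.7 nm

Top surface (1.0 → 1.38): reflection off a higher-index medium gives a half-wave phase shift.
At the lower boundary (n = 1.38 to n = 1.603) the reflected ray undergoes a half-wave phase shift.
The two reflections carry the same phase change, so no net offset.
For minimum reflection here: 2 n t = (m + ½) λ.
Minimum at m = 0: t = λ / (4 n) = 506 / (4 × 1.38) = 91.7 nm.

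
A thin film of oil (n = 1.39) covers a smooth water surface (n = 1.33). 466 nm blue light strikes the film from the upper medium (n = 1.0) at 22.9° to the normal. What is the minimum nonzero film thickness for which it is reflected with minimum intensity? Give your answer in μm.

Ray reflecting at the top interface goes from n = 1.0 toward n = 1.39: a half-wave phase shift.
Ray reflecting at the bottom interface goes from n = 1.39 toward n = 1.33: no phase shift.
The two reflections differ by half a wavelength.
So the condition for destructive reflection is 2 n t cos θ_r = m λ.
Snell's law: 1.0 sin 22.9° = 1.39 sin θ_r → sin θ_r = 0.280, cos θ_r = 0.960.
Minimum nonzero at m = 1: t = λ / (2 n cos θ_r) = 466 / (2 × 1.39 × 0.960) = 175 nm.

0.175 μm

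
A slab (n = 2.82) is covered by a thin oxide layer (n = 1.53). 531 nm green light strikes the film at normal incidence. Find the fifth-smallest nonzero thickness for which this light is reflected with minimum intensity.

781 nm

Ray reflecting at the top interface goes from n = 1.0 toward n = 1.53: a half-wave phase shift.
Ray reflecting at the bottom interface goes from n = 1.53 toward n = 2.82: a half-wave phase shift.
Zero or two π shifts → no net half-wave offset.
For minimum reflection here: 2 n t = (m + ½) λ.
The fifth-smallest nonzero thickness corresponds to m = 4: t = (m + ½) λ / (2 n) = 4.50 × 531 / (2 × 1.53) = 781 nm.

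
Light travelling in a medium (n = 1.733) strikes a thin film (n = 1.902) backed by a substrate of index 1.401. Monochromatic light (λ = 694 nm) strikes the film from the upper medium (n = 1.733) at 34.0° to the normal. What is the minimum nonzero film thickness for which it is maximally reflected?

106 nm

Top surface (1.733 → 1.902): reflection off a higher-index medium gives a half-wave phase shift.
Bottom surface (1.902 → 1.401): reflection off a lower-index medium gives no phase shift.
Exactly one π shift → a net half-wave offset.
For bright reflection here: 2 n t cos θ_r = (m + ½) λ.
Snell's law: 1.733 sin 34.0° = 1.902 sin θ_r → sin θ_r = 0.510, cos θ_r = 0.860.
Minimum at m = 0: t = λ / (4 n cos θ_r) = 694 / (4 × 1.902 × 0.860) = 106 nm.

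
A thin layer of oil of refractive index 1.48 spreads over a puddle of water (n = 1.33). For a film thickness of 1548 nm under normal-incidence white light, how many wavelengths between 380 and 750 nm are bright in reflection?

At the upper boundary (n = 1.0 to n = 1.48) the reflected ray undergoes a half-wave phase shift.
At the lower boundary (n = 1.48 to n = 1.33) the reflected ray undergoes no phase shift.
The two reflections differ by half a wavelength.
With one net inversion, constructive interference in reflection requires 2 n t = (m + ½) λ.
λ = 2 n t / (m + ½) = 4582 / (m + ½) nm.
m=5: 833 nm (IR); m=6: 705 nm (visible); m=7: 611 nm (visible); m=8: 539 nm (visible); m=9: 482 nm (visible); m=10: 436 nm (visible); m=11: 398 nm (visible); m=12: 367 nm (UV).

6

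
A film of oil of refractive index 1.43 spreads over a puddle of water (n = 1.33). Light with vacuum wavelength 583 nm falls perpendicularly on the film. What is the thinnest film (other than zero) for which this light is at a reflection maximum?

102 nm

At the upper boundary (n = 1.0 to n = 1.43) the reflected ray undergoes a half-wave phase shift.
Bottom surface (1.43 → 1.33): reflection off a lower-index medium gives no phase shift.
The two reflections differ by half a wavelength.
For strong reflection here: 2 n t = (m + ½) λ.
Minimum at m = 0: t = λ / (4 n) = 583 / (4 × 1.43) = 102 nm.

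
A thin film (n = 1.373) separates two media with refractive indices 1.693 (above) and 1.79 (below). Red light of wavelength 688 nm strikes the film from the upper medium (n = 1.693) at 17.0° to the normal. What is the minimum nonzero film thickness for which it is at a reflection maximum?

Top surface (1.693 → 1.373): reflection off a lower-index medium gives no phase shift.
Ray reflecting at the bottom interface goes from n = 1.373 toward n = 1.79: a half-wave phase shift.
Exactly one π shift → a net half-wave offset.
So the condition for constructive reflection is 2 n t cos θ_r = (m + ½) λ.
Snell's law: 1.693 sin 17.0° = 1.373 sin θ_r → sin θ_r = 0.361, cos θ_r = 0.933.
Minimum at m = 0: t = λ / (4 n cos θ_r) = 688 / (4 × 1.373 × 0.933) = 134 nm.

134 nm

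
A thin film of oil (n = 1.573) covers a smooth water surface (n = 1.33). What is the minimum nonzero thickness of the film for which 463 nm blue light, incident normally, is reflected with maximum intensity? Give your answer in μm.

0.0736 μm

Ray reflecting at the top interface goes from n = 1.0 toward n = 1.573: a half-wave phase shift.
At the lower boundary (n = 1.573 to n = 1.33) the reflected ray undergoes no phase shift.
Net: one phase inversion between the two reflected rays.
So the condition for constructive reflection is 2 n t = (m + ½) λ.
Minimum at m = 0: t = λ / (4 n) = 463 / (4 × 1.573) = 73.6 nm.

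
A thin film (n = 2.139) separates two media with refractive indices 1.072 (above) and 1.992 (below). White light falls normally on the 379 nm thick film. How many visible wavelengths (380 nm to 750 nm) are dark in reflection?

2

At the upper boundary (n = 1.072 to n = 2.139) the reflected ray undergoes a half-wave phase shift.
Ray reflecting at the bottom interface goes from n = 2.139 toward n = 1.992: no phase shift.
Net: one phase inversion between the two reflected rays.
For minimum reflection here: 2 n t = m λ.
λ = 2 n t / m = 1621 / m nm.
m=2: 811 nm (IR); m=3: 540 nm (visible); m=4: 405 nm (visible); m=5: 324 nm (UV).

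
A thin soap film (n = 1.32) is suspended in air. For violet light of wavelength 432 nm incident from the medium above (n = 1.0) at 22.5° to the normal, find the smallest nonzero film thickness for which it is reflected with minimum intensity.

Top surface (1.0 → 1.32): reflection off a higher-index medium gives a half-wave phase shift.
Ray reflecting at the bottom interface goes from n = 1.32 toward n = 1.0: no phase shift.
Exactly one π shift → a net half-wave offset.
So the condition for destructive reflection is 2 n t cos θ_r = m λ.
Snell's law: 1.0 sin 22.5° = 1.32 sin θ_r → sin θ_r = 0.290, cos θ_r = 0.957.
Minimum nonzero at m = 1: t = λ / (2 n cos θ_r) = 432 / (2 × 1.32 × 0.957) = 171 nm.

171 nm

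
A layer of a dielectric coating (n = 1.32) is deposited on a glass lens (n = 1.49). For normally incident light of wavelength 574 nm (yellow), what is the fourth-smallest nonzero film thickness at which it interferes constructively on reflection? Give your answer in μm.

0.870 μm

Ray reflecting at the top interface goes from n = 1.0 toward n = 1.32: a half-wave phase shift.
Bottom surface (1.32 → 1.49): reflection off a higher-index medium gives a half-wave phase shift.
Zero or two π shifts → no net half-wave offset.
So the condition for constructive reflection is 2 n t = m λ.
The fourth-smallest nonzero thickness corresponds to m = 4: t = m λ / (2 n) = 4.00 × 574 / (2 × 1.32) = 870 nm.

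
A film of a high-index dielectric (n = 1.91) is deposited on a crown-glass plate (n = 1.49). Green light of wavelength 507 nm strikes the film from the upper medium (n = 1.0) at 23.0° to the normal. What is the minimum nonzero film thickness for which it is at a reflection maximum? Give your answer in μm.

At the upper boundary (n = 1.0 to n = 1.91) the reflected ray undergoes a half-wave phase shift.
Bottom surface (1.91 → 1.49): reflection off a lower-index medium gives no phase shift.
Net: one phase inversion between the two reflected rays.
So the condition for constructive reflection is 2 n t cos θ_r = (m + ½) λ.
Snell's law: 1.0 sin 23.0° = 1.91 sin θ_r → sin θ_r = 0.205, cos θ_r = 0.979.
Minimum at m = 0: t = λ / (4 n cos θ_r) = 507 / (4 × 1.91 × 0.979) = 67.8 nm.

0.0678 μm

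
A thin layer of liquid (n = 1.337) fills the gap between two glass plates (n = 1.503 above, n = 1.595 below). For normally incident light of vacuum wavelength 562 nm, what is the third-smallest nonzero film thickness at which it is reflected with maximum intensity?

Ray reflecting at the top interface goes from n = 1.503 toward n = 1.337: no phase shift.
Bottom surface (1.337 → 1.595): reflection off a higher-index medium gives a half-wave phase shift.
The two reflections differ by half a wavelength.
So the condition for constructive reflection is 2 n t = (m + ½) λ.
The third-smallest nonzero thickness corresponds to m = 2: t = (m + ½) λ / (2 n) = 2.50 × 562 / (2 × 1.337) = 525 nm.

525 nm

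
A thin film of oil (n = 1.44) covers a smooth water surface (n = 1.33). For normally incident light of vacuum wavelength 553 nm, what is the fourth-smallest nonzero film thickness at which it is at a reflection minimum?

768 nm

Ray reflecting at the top interface goes from n = 1.0 toward n = 1.44: a half-wave phase shift.
Bottom surface (1.44 → 1.33): reflection off a lower-index medium gives no phase shift.
Net: one phase inversion between the two reflected rays.
With one net inversion, destructive interference in reflection requires 2 n t = m λ.
The fourth-smallest nonzero thickness corresponds to m = 4: t = m λ / (2 n) = 4.00 × 553 / (2 × 1.44) = 768 nm.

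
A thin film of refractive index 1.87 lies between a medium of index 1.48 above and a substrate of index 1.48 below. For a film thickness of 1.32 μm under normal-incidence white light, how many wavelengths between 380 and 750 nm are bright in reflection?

6

At the upper boundary (n = 1.48 to n = 1.87) the reflected ray undergoes a half-wave phase shift.
At the lower boundary (n = 1.87 to n = 1.48) the reflected ray undergoes no phase shift.
Net: one phase inversion between the two reflected rays.
For maximum reflection here: 2 n t = (m + ½) λ.
λ = 2 n t / (m + ½) = 4937 / (m + ½) nm.
m=6: 760 nm (IR); m=7: 658 nm (visible); m=8: 581 nm (visible); m=9: 520 nm (visible); m=10: 470 nm (visible); m=11: 429 nm (visible); m=12: 395 nm (visible); m=13: 366 nm (UV).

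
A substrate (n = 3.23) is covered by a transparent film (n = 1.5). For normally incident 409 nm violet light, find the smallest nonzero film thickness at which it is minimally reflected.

At the upper boundary (n = 1.0 to n = 1.5) the reflected ray undergoes a half-wave phase shift.
At the lower boundary (n = 1.5 to n = 3.23) the reflected ray undergoes a half-wave phase shift.
The two reflections carry the same phase change, so no net offset.
For minimum reflection here: 2 n t = (m + ½) λ.
Minimum at m = 0: t = λ / (4 n) = 409 / (4 × 1.5) = 68.2 nm.

68.2 nm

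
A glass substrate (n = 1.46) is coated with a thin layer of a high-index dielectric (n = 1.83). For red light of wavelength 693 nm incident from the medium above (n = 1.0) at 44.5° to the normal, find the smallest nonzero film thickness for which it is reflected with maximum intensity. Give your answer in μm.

Top surface (1.0 → 1.83): reflection off a higher-index medium gives a half-wave phase shift.
Ray reflecting at the bottom interface goes from n = 1.83 toward n = 1.46: no phase shift.
Net: one phase inversion between the two reflected rays.
With one net inversion, constructive interference in reflection requires 2 n t cos θ_r = (m + ½) λ.
Snell's law: 1.0 sin 44.5° = 1.83 sin θ_r → sin θ_r = 0.383, cos θ_r = 0.924.
Minimum at m = 0: t = λ / (4 n cos θ_r) = 693 / (4 × 1.83 × 0.924) = 102 nm.

0.102 μm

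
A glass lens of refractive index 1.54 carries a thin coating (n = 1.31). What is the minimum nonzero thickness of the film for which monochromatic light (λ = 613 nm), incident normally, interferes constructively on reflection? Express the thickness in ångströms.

At the upper boundary (n = 1.0 to n = 1.31) the reflected ray undergoes a half-wave phase shift.
Ray reflecting at the bottom interface goes from n = 1.31 toward n = 1.54: a half-wave phase shift.
The two reflections carry the same phase change, so no net offset.
With no net inversion, constructive interference in reflection requires 2 n t = m λ.
Minimum nonzero at m = 1: t = λ / (2 n) = 613 / (2 × 1.31) = 234 nm.

2340 Å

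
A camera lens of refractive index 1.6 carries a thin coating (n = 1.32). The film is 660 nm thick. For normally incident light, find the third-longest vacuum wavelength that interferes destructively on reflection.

697 nm

At the upper boundary (n = 1.0 to n = 1.32) the reflected ray undergoes a half-wave phase shift.
Ray reflecting at the bottom interface goes from n = 1.32 toward n = 1.6: a half-wave phase shift.
Zero or two π shifts → no net half-wave offset.
With no net inversion, destructive interference in reflection requires 2 n t = (m + ½) λ.
λ = 2 n t / (m + ½). The third-longest wavelength is m = 2: λ = 2 × 1.32 × 660 / 2.50 = 697 nm.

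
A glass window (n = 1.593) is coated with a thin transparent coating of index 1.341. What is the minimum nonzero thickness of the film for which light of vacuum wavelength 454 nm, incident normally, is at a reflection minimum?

Top surface (1.0 → 1.341): reflection off a higher-index medium gives a half-wave phase shift.
Ray reflecting at the bottom interface goes from n = 1.341 toward n = 1.593: a half-wave phase shift.
Zero or two π shifts → no net half-wave offset.
For weak reflection here: 2 n t = (m + ½) λ.
Minimum at m = 0: t = λ / (4 n) = 454 / (4 × 1.341) = 84.6 nm.

84.6 nm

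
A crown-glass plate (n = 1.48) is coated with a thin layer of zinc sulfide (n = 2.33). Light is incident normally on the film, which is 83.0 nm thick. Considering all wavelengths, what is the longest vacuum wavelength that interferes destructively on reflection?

Top surface (1.0 → 2.33): reflection off a higher-index medium gives a half-wave phase shift.
Bottom surface (2.33 → 1.48): reflection off a lower-index medium gives no phase shift.
Net: one phase inversion between the two reflected rays.
So the condition for destructive reflection is 2 n t = m λ.
λ = 2 n t / m. The longest wavelength is m = 1: λ = 2 × 2.33 × 83.0 / 1.00 = 387 nm.

387 nm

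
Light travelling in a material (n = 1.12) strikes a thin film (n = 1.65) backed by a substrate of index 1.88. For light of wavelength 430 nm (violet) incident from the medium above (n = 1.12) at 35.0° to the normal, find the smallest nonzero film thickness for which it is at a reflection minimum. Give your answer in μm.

0.0707 μm

Top surface (1.12 → 1.65): reflection off a higher-index medium gives a half-wave phase shift.
Bottom surface (1.65 → 1.88): reflection off a higher-index medium gives a half-wave phase shift.
The two reflections carry the same phase change, so no net offset.
So the condition for destructive reflection is 2 n t cos θ_r = (m + ½) λ.
Snell's law: 1.12 sin 35.0° = 1.65 sin θ_r → sin θ_r = 0.389, cos θ_r = 0.921.
Minimum at m = 0: t = λ / (4 n cos θ_r) = 430 / (4 × 1.65 × 0.921) = 70.7 nm.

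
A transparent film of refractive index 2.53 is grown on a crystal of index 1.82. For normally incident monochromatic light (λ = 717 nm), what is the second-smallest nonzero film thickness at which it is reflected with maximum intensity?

213 nm

Top surface (1.0 → 2.53): reflection off a higher-index medium gives a half-wave phase shift.
Bottom surface (2.53 → 1.82): reflection off a lower-index medium gives no phase shift.
The two reflections differ by half a wavelength.
With one net inversion, constructive interference in reflection requires 2 n t = (m + ½) λ.
The second-smallest nonzero thickness corresponds to m = 1: t = (m + ½) λ / (2 n) = 1.50 × 717 / (2 × 2.53) = 213 nm.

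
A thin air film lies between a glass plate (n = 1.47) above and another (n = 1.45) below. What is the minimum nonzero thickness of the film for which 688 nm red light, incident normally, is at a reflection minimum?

Ray reflecting at the top interface goes from n = 1.47 toward n = 1.0: no phase shift.
Ray reflecting at the bottom interface goes from n = 1.0 toward n = 1.45: a half-wave phase shift.
The two reflections differ by half a wavelength.
For minimum reflection here: 2 n t = m λ.
Minimum nonzero at m = 1: t = λ / (2 n) = 688 / (2 × 1.0) = 344 nm.

344 nm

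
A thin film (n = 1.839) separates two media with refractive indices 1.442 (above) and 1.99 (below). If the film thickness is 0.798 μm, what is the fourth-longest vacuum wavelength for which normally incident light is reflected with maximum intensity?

At the upper boundary (n = 1.442 to n = 1.839) the reflected ray undergoes a half-wave phase shift.
Ray reflecting at the bottom interface goes from n = 1.839 toward n = 1.99: a half-wave phase shift.
Zero or two π shifts → no net half-wave offset.
So the condition for constructive reflection is 2 n t = m λ.
λ = 2 n t / m. The fourth-longest wavelength is m = 4: λ = 2 × 1.839 × 798 / 4.00 = 734 nm.

734 nm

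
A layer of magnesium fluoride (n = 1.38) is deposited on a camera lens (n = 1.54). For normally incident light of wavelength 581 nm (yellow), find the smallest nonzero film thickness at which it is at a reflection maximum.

Top surface (1.0 → 1.38): reflection off a higher-index medium gives a half-wave phase shift.
Bottom surface (1.38 → 1.54): reflection off a higher-index medium gives a half-wave phase shift.
Zero or two π shifts → no net half-wave offset.
For bright reflection here: 2 n t = m λ.
Minimum nonzero at m = 1: t = λ / (2 n) = 581 / (2 × 1.38) = 211 nm.

211 nm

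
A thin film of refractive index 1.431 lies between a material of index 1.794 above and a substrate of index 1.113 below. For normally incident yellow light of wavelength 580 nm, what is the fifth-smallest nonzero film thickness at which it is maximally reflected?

1013 nm

Top surface (1.794 → 1.431): reflection off a lower-index medium gives no phase shift.
Ray reflecting at the bottom interface goes from n = 1.431 toward n = 1.113: no phase shift.
Net: no relative phase inversion (both shifts match).
For strong reflection here: 2 n t = m λ.
The fifth-smallest nonzero thickness corresponds to m = 5: t = m λ / (2 n) = 5.00 × 580 / (2 × 1.431) = 1013 nm.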